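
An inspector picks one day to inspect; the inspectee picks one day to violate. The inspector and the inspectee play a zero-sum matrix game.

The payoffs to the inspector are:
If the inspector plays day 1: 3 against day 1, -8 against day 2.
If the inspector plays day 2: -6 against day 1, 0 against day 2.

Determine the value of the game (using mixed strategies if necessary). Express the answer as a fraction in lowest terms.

Row minima are -8 and -6, so the inspector's maximin is -6; column maxima are 3 and 0, so the inspectee's minimax is 0. These differ, so the equilibrium is in mixed strategies.
Let the inspector play day 1 with probability p. The inspectee is indifferent when 3p − 6(1−p) = −8p, giving p = 6/17.
Let the inspectee play day 1 with probability q. The inspector is indifferent when 3q − 8(1−q) = −6q, giving q = 8/17.
The value is 3·(8/17) + (-8)·(9/17) = -48/17.

-48/17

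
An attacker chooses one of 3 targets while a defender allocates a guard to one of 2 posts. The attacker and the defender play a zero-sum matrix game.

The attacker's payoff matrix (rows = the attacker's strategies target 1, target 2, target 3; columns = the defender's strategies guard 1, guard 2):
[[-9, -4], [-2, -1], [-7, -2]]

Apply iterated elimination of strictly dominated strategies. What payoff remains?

-2

Column guard 2 is strictly dominated by guard 1 for the defender (-9<-4, -2<-1, -7<-2); eliminate guard 2.
Row target 1 is strictly dominated by row target 2 (-2>-9); eliminate target 1.
Row target 3 is strictly dominated by row target 2 (-2>-7); eliminate target 3.
Only (target 2, guard 1) remains, with payoff -2.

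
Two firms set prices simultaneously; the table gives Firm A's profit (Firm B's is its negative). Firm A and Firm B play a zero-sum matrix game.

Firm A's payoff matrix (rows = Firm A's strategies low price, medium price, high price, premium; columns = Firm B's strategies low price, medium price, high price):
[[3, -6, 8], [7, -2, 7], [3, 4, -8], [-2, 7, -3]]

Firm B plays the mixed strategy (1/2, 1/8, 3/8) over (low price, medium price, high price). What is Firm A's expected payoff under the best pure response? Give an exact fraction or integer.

47/8

low price: (3)·(1/2) + (-6)·(1/8) + (8)·(3/8) = 15/4.
medium price: (7)·(1/2) + (-2)·(1/8) + (7)·(3/8) = 47/8.
high price: (3)·(1/2) + (4)·(1/8) + (-8)·(3/8) = -1.
premium: (-2)·(1/2) + (7)·(1/8) + (-3)·(3/8) = -5/4.
The best pure response is medium price with expected payoff 47/8.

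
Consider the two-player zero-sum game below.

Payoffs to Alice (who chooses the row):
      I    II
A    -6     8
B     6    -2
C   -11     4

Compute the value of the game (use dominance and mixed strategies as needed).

18/11

Row C is strictly dominated by row A, so Alice never plays it.
The remaining 2×2 game on (A, B) × (I, II) has no saddle point. Let Alice play A with probability p; indifference gives −6p + 6(1−p) = 8p − 2(1−p), so p = 4/11.
Similarly Bob's optimal q on I is 5/11, and the value is -6·(5/11) + (8)·(6/11) = 18/11.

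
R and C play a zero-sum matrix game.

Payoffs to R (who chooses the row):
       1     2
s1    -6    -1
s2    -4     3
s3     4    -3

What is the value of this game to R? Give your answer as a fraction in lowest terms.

Row s1 is strictly dominated by row s2, so R never plays it.
The remaining 2×2 game on (s2, s3) × (1, 2) has no saddle point. Let R play s2 with probability p; indifference gives −4p + 4(1−p) = 3p − 3(1−p), so p = 1/2.
Similarly C's optimal q on 1 is 3/7, and the value is -4·(3/7) + (3)·(4/7) = 0.

0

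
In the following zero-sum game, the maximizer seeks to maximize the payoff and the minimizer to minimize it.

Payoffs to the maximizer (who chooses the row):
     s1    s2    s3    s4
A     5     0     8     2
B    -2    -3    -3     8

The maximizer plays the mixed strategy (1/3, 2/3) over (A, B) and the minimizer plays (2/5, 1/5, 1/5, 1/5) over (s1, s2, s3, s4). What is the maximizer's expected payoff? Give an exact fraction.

16/15

Against (2/5, 1/5, 1/5, 1/5), each row's expected payoff is A: 4; B: -2/5.
Taking the (1/3, 2/3)-weighted average: (1/3)·(4) + (2/3)·(-2/5) = 16/15.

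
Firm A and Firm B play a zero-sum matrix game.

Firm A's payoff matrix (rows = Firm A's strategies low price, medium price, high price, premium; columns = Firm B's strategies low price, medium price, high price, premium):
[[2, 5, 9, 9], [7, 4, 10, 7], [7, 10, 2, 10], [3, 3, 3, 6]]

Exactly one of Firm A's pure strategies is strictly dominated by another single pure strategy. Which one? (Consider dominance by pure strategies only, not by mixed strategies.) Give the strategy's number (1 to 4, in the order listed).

Compare premium with medium price: 7 > 3, 4 > 3, 10 > 3, 7 > 6.
So medium price strictly dominates premium for Firm A; premium is strictly dominated.

4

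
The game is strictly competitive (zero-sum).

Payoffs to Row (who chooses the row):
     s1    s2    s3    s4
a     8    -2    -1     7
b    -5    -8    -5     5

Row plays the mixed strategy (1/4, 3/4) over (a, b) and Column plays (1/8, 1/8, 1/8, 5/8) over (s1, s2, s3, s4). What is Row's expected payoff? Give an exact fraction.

61/32

Against (1/8, 1/8, 1/8, 5/8), each row's expected payoff is a: 5; b: 7/8.
Taking the (1/4, 3/4)-weighted average: (1/4)·(5) + (3/4)·(7/8) = 61/32.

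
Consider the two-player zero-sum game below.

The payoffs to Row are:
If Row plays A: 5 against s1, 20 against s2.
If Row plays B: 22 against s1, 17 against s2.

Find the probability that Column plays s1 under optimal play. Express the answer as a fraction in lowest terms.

3/20

Row minima are 5 and 17, so Row's maximin is 17; column maxima are 22 and 20, so Column's minimax is 20. These differ, so the equilibrium is in mixed strategies.
Let Column play s1 with probability q. Row is indifferent when 5q + 20(1−q) = 22q + 17(1−q), giving q = 3/20.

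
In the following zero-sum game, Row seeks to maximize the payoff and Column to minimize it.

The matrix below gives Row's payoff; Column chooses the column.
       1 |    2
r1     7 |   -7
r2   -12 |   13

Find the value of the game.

Row minima are -7 and -12, so Row's maximin is -7; column maxima are 7 and 13, so Column's minimax is 7. These differ, so the equilibrium is in mixed strategies.
Let Row play r1 with probability p. Column is indifferent when 7p − 12(1−p) = −7p + 13(1−p), giving p = 25/39.
Let Column play 1 with probability q. Row is indifferent when 7q − 7(1−q) = −12q + 13(1−q), giving q = 20/39.
The value is 7·(20/39) + (-7)·(19/39) = 7/39.

7/39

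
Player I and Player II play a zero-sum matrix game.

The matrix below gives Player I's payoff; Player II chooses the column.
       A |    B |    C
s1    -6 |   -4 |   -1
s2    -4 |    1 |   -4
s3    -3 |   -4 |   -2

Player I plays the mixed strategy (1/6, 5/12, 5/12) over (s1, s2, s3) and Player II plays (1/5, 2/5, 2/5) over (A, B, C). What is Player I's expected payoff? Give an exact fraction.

-157/60

Against (1/5, 2/5, 2/5), each row's expected payoff is s1: -16/5; s2: -2; s3: -3.
Taking the (1/6, 5/12, 5/12)-weighted average: (1/6)·(-16/5) + (5/12)·(-2) + (5/12)·(-3) = -157/60.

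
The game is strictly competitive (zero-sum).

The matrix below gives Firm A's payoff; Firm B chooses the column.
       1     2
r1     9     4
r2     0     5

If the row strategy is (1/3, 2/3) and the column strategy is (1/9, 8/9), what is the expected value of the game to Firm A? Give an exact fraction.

Against (1/9, 8/9), each row's expected payoff is r1: 41/9; r2: 40/9.
Taking the (1/3, 2/3)-weighted average: (1/3)·(41/9) + (2/3)·(40/9) = 121/27.

121/27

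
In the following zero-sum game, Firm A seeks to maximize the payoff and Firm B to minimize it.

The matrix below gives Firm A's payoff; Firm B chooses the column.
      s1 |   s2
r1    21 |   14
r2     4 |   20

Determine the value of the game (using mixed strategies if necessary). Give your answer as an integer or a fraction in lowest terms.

364/23

Row minima are 14 and 4, so Firm A's maximin is 14; column maxima are 21 and 20, so Firm B's minimax is 20. These differ, so the equilibrium is in mixed strategies.
Let Firm A play r1 with probability p. Firm B is indifferent when 21p + 4(1−p) = 14p + 20(1−p), giving p = 16/23.
Let Firm B play s1 with probability q. Firm A is indifferent when 21q + 14(1−q) = 4q + 20(1−q), giving q = 6/23.
The value is 21·(6/23) + (14)·(17/23) = 364/23.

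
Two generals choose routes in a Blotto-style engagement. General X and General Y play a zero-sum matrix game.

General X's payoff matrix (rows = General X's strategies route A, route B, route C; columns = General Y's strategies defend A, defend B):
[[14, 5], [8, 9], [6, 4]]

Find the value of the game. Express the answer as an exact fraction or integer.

43/5

Row route C is strictly dominated by row route B, so General X never plays it.
The remaining 2×2 game on (route A, route B) × (defend A, defend B) has no saddle point. Let General X play route A with probability p; indifference gives 14p + 8(1−p) = 5p + 9(1−p), so p = 1/10.
Similarly General Y's optimal q on defend A is 2/5, and the value is 14·(2/5) + (5)·(3/5) = 43/5.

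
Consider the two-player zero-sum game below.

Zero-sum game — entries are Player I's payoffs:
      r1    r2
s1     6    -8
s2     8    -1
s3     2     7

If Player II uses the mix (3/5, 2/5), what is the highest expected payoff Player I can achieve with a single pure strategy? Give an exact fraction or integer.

22/5

s1: (6)·(3/5) + (-8)·(2/5) = 2/5.
s2: (8)·(3/5) + (-1)·(2/5) = 22/5.
s3: (2)·(3/5) + (7)·(2/5) = 4.
The best pure response is s2 with expected payoff 22/5.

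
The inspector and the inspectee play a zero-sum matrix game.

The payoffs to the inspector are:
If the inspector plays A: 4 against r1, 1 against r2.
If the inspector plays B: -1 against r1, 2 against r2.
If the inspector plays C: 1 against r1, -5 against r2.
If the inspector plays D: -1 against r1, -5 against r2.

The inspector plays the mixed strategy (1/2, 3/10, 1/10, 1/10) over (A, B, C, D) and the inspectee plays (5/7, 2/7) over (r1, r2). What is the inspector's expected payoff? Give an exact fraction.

Against (5/7, 2/7), each row's expected payoff is A: 22/7; B: -1/7; C: -5/7; D: -15/7.
Taking the (1/2, 3/10, 1/10, 1/10)-weighted average: (1/2)·(22/7) + (3/10)·(-1/7) + (1/10)·(-5/7) + (1/10)·(-15/7) = 87/70.

87/70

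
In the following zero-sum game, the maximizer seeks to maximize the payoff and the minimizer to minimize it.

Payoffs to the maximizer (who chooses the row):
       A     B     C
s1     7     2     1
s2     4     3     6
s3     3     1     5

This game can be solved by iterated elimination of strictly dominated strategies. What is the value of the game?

3

Row s3 is strictly dominated by row s2 (4>3, 3>1, 6>5); eliminate s3.
Column A is strictly dominated by B for the minimizer (2<7, 3<4); eliminate A.
Row s1 is strictly dominated by row s2 (3>2, 6>1); eliminate s1.
Column C is strictly dominated by B for the minimizer (3<6); eliminate C.
Only (s2, B) remains, with payoff 3.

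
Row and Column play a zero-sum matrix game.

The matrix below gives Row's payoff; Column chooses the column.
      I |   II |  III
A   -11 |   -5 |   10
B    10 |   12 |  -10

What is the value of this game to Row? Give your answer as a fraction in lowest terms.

Column II is strictly dominated by I for Column (it gives Row more in every row).
The remaining 2×2 game on (A, B) × (I, III) has no saddle point. Let Row play A with probability p; indifference gives −11p + 10(1−p) = 10p − 10(1−p), so p = 20/41.
Similarly Column's optimal q on I is 20/41, and the value is -11·(20/41) + (10)·(21/41) = -10/41.

-10/41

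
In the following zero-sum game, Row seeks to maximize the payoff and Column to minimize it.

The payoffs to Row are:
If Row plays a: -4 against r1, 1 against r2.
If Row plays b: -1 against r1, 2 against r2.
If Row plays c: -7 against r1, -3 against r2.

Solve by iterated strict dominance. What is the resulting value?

Column r2 is strictly dominated by r1 for Column (-4<1, -1<2, -7<-3); eliminate r2.
Row c is strictly dominated by row a (-4>-7); eliminate c.
Row a is strictly dominated by row b (-1>-4); eliminate a.
Only (b, r1) remains, with payoff -1.

-1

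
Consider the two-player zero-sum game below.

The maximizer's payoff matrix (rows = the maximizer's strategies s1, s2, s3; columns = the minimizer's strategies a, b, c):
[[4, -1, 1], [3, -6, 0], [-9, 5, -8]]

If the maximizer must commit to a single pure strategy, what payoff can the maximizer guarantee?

The worst-case payoff for each row is s1: -1, s2: -6, s3: -9.
The best of these is -1.

-1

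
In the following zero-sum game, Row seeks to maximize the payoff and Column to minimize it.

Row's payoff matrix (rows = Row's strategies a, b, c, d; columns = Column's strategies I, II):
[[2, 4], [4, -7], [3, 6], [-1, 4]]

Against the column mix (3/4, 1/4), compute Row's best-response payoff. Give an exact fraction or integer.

15/4

a: (2)·(3/4) + (4)·(1/4) = 5/2.
b: (4)·(3/4) + (-7)·(1/4) = 5/4.
c: (3)·(3/4) + (6)·(1/4) = 15/4.
d: (-1)·(3/4) + (4)·(1/4) = 1/4.
The best pure response is c with expected payoff 15/4.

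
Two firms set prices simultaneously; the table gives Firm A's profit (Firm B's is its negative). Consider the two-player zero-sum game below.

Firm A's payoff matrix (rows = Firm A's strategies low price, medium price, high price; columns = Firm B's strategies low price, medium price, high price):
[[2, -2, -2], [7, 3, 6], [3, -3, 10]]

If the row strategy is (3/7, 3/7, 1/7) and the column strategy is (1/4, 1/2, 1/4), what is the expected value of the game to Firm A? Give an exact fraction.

13/7

Against (1/4, 1/2, 1/4), each row's expected payoff is low price: -1; medium price: 19/4; high price: 7/4.
Taking the (3/7, 3/7, 1/7)-weighted average: (3/7)·(-1) + (3/7)·(19/4) + (1/7)·(7/4) = 13/7.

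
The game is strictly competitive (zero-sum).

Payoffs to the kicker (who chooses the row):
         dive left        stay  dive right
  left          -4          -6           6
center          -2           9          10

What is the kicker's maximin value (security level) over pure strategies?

-2

The worst-case payoff for each row is left: -6, center: -2.
The best of these is -2.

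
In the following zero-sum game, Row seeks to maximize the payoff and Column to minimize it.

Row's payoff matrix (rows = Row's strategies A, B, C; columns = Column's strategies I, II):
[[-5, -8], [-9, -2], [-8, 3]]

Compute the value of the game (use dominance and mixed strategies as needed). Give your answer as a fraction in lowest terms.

Row B is strictly dominated by row C, so Row never plays it.
The remaining 2×2 game on (A, C) × (I, II) has no saddle point. Let Row play A with probability p; indifference gives −5p − 8(1−p) = −8p + 3(1−p), so p = 11/14.
Similarly Column's optimal q on I is 11/14, and the value is -5·(11/14) + (-8)·(3/14) = -79/14.

-79/14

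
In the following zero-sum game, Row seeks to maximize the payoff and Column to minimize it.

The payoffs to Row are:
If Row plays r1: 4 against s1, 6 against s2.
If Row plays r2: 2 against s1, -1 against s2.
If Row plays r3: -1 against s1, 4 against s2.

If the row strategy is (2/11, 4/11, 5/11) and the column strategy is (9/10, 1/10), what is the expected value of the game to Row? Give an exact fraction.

127/110

Against (9/10, 1/10), each row's expected payoff is r1: 21/5; r2: 17/10; r3: -1/2.
Taking the (2/11, 4/11, 5/11)-weighted average: (2/11)·(21/5) + (4/11)·(17/10) + (5/11)·(-1/2) = 127/110.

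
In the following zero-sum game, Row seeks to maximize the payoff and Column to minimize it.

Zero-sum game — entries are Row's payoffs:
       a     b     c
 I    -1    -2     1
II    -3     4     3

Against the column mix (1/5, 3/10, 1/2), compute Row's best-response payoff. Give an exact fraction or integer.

21/10

I: (-1)·(1/5) + (-2)·(3/10) + (1)·(1/2) = -3/10.
II: (-3)·(1/5) + (4)·(3/10) + (3)·(1/2) = 21/10.
The best pure response is II with expected payoff 21/10.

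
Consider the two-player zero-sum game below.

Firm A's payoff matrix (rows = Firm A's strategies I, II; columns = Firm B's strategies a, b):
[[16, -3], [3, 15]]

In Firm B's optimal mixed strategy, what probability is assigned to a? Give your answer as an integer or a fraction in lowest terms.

18/31

Row minima are -3 and 3, so Firm A's maximin is 3; column maxima are 16 and 15, so Firm B's minimax is 15. These differ, so the equilibrium is in mixed strategies.
Let Firm B play a with probability q. Firm A is indifferent when 16q − 3(1−q) = 3q + 15(1−q), giving q = 18/31.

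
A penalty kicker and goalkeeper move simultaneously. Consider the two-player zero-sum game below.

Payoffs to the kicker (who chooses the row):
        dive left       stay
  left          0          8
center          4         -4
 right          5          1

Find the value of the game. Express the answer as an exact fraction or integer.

10/3

Row center is strictly dominated by row right, so the kicker never plays it.
The remaining 2×2 game on (left, right) × (dive left, stay) has no saddle point. Let the kicker play left with probability p; indifference gives 5(1−p) = 8p + (1−p), so p = 1/3.
Similarly the goalkeeper's optimal q on dive left is 7/12, and the value is 0·(7/12) + (8)·(5/12) = 10/3.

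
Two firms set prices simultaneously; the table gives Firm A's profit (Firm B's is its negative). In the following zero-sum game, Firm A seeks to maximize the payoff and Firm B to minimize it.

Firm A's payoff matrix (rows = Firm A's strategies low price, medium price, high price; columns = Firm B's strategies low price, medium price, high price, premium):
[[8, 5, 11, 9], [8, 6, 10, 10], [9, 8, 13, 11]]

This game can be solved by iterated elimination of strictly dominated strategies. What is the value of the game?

Row medium price is strictly dominated by row high price (9>8, 8>6, 13>10, 11>10); eliminate medium price.
Column premium is strictly dominated by low price for Firm B (8<9, 9<11); eliminate premium.
Row low price is strictly dominated by row high price (9>8, 8>5, 13>11); eliminate low price.
Column low price is strictly dominated by medium price for Firm B (8<9); eliminate low price.
Column high price is strictly dominated by medium price for Firm B (8<13); eliminate high price.
Only (high price, medium price) remains, with payoff 8.

8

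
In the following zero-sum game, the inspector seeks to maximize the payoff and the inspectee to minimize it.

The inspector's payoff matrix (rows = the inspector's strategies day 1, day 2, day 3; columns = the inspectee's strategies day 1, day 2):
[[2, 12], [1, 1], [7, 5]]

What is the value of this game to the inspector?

37/6

Row day 2 is strictly dominated by row day 3, so the inspector never plays it.
The remaining 2×2 game on (day 1, day 3) × (day 1, day 2) has no saddle point. Let the inspector play day 1 with probability p; indifference gives 2p + 7(1−p) = 12p + 5(1−p), so p = 1/6.
Similarly the inspectee's optimal q on day 1 is 7/12, and the value is 2·(7/12) + (12)·(5/12) = 37/6.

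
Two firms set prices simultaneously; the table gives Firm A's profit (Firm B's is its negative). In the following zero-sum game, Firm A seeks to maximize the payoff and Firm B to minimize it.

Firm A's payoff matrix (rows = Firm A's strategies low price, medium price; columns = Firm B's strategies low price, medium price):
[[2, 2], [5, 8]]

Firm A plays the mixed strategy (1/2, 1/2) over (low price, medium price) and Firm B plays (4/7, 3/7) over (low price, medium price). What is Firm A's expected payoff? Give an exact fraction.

Against (4/7, 3/7), each row's expected payoff is low price: 2; medium price: 44/7.
Taking the (1/2, 1/2)-weighted average: (1/2)·(2) + (1/2)·(44/7) = 29/7.

29/7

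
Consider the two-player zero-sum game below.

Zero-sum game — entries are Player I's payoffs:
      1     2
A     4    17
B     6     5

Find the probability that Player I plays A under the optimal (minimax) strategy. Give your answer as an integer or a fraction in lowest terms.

1/14

Row minima are 4 and 5, so Player I's maximin is 5; column maxima are 6 and 17, so Player II's minimax is 6. These differ, so the equilibrium is in mixed strategies.
Let Player I play A with probability p. Player II is indifferent when 4p + 6(1−p) = 17p + 5(1−p), giving p = 1/14.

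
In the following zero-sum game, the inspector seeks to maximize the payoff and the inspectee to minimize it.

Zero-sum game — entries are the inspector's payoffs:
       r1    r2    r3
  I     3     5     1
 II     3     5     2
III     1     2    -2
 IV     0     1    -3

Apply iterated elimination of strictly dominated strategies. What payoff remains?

2

Column r2 is strictly dominated by r1 for the inspectee (3<5, 3<5, 1<2, 0<1); eliminate r2.
Row IV is strictly dominated by row I (3>0, 1>-3); eliminate IV.
Column r1 is strictly dominated by r3 for the inspectee (1<3, 2<3, -2<1); eliminate r1.
Row I is strictly dominated by row II (2>1); eliminate I.
Row III is strictly dominated by row II (2>-2); eliminate III.
Only (II, r3) remains, with payoff 2.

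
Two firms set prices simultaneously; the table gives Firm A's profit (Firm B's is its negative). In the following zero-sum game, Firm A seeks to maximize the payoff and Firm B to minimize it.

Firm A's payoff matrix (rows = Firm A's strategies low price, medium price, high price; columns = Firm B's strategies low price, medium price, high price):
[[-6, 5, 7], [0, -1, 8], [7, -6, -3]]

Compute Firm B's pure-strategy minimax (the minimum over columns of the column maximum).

5

The worst case (largest entry) in each column is low price: 7, medium price: 5, high price: 8.
The best (smallest) of these is 5.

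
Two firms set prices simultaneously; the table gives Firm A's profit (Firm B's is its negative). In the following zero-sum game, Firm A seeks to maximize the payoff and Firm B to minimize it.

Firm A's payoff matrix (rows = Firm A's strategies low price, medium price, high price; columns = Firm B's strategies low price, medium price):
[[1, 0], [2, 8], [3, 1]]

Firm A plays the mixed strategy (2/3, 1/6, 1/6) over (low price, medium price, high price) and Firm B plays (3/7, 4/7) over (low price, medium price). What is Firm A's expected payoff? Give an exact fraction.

Against (3/7, 4/7), each row's expected payoff is low price: 3/7; medium price: 38/7; high price: 13/7.
Taking the (2/3, 1/6, 1/6)-weighted average: (2/3)·(3/7) + (1/6)·(38/7) + (1/6)·(13/7) = 3/2.

3/2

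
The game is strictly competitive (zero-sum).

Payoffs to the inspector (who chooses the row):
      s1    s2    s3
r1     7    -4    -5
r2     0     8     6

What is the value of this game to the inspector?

7/3

Column s2 is strictly dominated by s3 for the inspectee (it gives the inspector more in every row).
The remaining 2×2 game on (r1, r2) × (s1, s3) has no saddle point. Let the inspector play r1 with probability p; indifference gives 7p = −5p + 6(1−p), so p = 1/3.
Similarly the inspectee's optimal q on s1 is 11/18, and the value is 7·(11/18) + (-5)·(7/18) = 7/3.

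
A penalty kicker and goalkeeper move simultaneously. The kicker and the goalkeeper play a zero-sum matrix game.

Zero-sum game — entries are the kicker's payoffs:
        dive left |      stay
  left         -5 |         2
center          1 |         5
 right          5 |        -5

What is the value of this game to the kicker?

Row left is strictly dominated by row center, so the kicker never plays it.
The remaining 2×2 game on (center, right) × (dive left, stay) has no saddle point. Let the kicker play center with probability p; indifference gives p + 5(1−p) = 5p − 5(1−p), so p = 5/7.
Similarly the goalkeeper's optimal q on dive left is 5/7, and the value is 1·(5/7) + (5)·(2/7) = 15/7.

15/7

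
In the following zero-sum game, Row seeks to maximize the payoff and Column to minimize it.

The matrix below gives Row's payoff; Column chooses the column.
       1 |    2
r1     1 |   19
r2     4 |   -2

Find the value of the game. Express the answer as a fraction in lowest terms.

13/4

Row minima are 1 and -2, so Row's maximin is 1; column maxima are 4 and 19, so Column's minimax is 4. These differ, so the equilibrium is in mixed strategies.
Let Row play r1 with probability p. Column is indifferent when p + 4(1−p) = 19p − 2(1−p), giving p = 1/4.
Let Column play 1 with probability q. Row is indifferent when q + 19(1−q) = 4q − 2(1−q), giving q = 7/8.
The value is 1·(7/8) + (19)·(1/8) = 13/4.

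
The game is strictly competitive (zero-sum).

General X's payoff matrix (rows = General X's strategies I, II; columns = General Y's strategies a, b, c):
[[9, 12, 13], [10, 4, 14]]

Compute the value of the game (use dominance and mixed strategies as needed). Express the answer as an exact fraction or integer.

Column c is strictly dominated by a for General Y (it gives General X more in every row).
The remaining 2×2 game on (I, II) × (a, b) has no saddle point. Let General X play I with probability p; indifference gives 9p + 10(1−p) = 12p + 4(1−p), so p = 2/3.
Similarly General Y's optimal q on a is 8/9, and the value is 9·(8/9) + (12)·(1/9) = 28/3.

28/3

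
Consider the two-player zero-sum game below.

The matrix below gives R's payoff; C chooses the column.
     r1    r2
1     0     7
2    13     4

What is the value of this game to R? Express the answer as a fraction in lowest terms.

91/16

Row minima are 0 and 4, so R's maximin is 4; column maxima are 13 and 7, so C's minimax is 7. These differ, so the equilibrium is in mixed strategies.
Let R play 1 with probability p. C is indifferent when 13(1−p) = 7p + 4(1−p), giving p = 9/16.
Let C play r1 with probability q. R is indifferent when 7(1−q) = 13q + 4(1−q), giving q = 3/16.
The value is 0·(3/16) + (7)·(13/16) = 91/16.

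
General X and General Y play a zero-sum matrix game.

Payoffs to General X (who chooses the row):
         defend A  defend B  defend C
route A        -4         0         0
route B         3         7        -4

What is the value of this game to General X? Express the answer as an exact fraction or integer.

-16/11

Column defend B is strictly dominated by defend A for General Y (it gives General X more in every row).
The remaining 2×2 game on (route A, route B) × (defend A, defend C) has no saddle point. Let General X play route A with probability p; indifference gives −4p + 3(1−p) = −4(1−p), so p = 7/11.
Similarly General Y's optimal q on defend A is 4/11, and the value is -4·(4/11) + (0)·(7/11) = -16/11.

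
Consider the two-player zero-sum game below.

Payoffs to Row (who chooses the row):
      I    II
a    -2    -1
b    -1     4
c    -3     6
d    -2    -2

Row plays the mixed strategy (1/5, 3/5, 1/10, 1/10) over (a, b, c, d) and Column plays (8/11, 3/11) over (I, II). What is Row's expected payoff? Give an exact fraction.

-21/55

Against (8/11, 3/11), each row's expected payoff is a: -19/11; b: 4/11; c: -6/11; d: -2.
Taking the (1/5, 3/5, 1/10, 1/10)-weighted average: (1/5)·(-19/11) + (3/5)·(4/11) + (1/10)·(-6/11) + (1/10)·(-2) = -21/55.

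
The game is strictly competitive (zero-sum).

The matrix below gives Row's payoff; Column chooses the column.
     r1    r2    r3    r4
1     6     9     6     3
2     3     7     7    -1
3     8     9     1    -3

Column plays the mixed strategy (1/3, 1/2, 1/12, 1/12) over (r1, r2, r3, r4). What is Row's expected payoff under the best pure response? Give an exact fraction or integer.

1: (6)·(1/3) + (9)·(1/2) + (6)·(1/12) + (3)·(1/12) = 29/4.
2: (3)·(1/3) + (7)·(1/2) + (7)·(1/12) + (-1)·(1/12) = 5.
3: (8)·(1/3) + (9)·(1/2) + (1)·(1/12) + (-3)·(1/12) = 7.
The best pure response is 1 with expected payoff 29/4.

29/4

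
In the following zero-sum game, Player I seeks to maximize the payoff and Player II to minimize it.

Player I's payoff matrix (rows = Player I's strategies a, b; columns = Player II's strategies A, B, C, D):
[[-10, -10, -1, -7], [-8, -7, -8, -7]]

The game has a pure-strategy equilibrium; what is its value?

Row minima: -10, -8 → Player I's maximin is -8.
Column maxima: -8, -7, -1, -7 → Player II's minimax is -8.
They coincide at (b, A), so the value is -8.

-8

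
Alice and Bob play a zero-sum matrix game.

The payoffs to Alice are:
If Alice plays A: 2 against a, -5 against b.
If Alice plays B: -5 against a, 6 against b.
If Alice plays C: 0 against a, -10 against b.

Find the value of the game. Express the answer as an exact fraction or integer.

-13/18

Row C is strictly dominated by row A, so Alice never plays it.
The remaining 2×2 game on (A, B) × (a, b) has no saddle point. Let Alice play A with probability p; indifference gives 2p − 5(1−p) = −5p + 6(1−p), so p = 11/18.
Similarly Bob's optimal q on a is 11/18, and the value is 2·(11/18) + (-5)·(7/18) = -13/18.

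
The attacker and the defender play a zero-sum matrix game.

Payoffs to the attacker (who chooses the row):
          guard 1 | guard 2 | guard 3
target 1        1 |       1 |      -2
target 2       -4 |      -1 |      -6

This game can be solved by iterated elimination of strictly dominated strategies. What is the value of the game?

Column guard 2 is strictly dominated by guard 3 for the defender (-2<1, -6<-1); eliminate guard 2.
Column guard 1 is strictly dominated by guard 3 for the defender (-2<1, -6<-4); eliminate guard 1.
Row target 2 is strictly dominated by row target 1 (-2>-6); eliminate target 2.
Only (target 1, guard 3) remains, with payoff -2.

-2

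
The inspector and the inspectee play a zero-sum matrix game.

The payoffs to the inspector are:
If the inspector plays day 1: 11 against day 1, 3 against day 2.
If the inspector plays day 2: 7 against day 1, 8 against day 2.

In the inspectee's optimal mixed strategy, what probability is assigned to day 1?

5/9

Row minima are 3 and 7, so the inspector's maximin is 7; column maxima are 11 and 8, so the inspectee's minimax is 8. These differ, so the equilibrium is in mixed strategies.
Let the inspectee play day 1 with probability q. The inspector is indifferent when 11q + 3(1−q) = 7q + 8(1−q), giving q = 5/9.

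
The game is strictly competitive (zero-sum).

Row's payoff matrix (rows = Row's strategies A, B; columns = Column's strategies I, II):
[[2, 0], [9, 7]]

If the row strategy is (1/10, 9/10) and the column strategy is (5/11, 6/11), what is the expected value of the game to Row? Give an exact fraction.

Against (5/11, 6/11), each row's expected payoff is A: 10/11; B: 87/11.
Taking the (1/10, 9/10)-weighted average: (1/10)·(10/11) + (9/10)·(87/11) = 793/110.

793/110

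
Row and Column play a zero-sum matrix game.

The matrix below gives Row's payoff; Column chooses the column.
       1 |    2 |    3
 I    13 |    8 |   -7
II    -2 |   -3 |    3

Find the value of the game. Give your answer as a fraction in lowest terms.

1/7

Column 1 is strictly dominated by 2 for Column (it gives Row more in every row).
The remaining 2×2 game on (I, II) × (2, 3) has no saddle point. Let Row play I with probability p; indifference gives 8p − 3(1−p) = −7p + 3(1−p), so p = 2/7.
Similarly Column's optimal q on 2 is 10/21, and the value is 8·(10/21) + (-7)·(11/21) = 1/7.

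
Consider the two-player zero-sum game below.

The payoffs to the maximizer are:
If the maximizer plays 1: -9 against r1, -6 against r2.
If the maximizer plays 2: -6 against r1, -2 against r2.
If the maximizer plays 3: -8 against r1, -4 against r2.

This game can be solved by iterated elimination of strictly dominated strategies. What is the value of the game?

-6

Column r2 is strictly dominated by r1 for the minimizer (-9<-6, -6<-2, -8<-4); eliminate r2.
Row 1 is strictly dominated by row 2 (-6>-9); eliminate 1.
Row 3 is strictly dominated by row 2 (-6>-8); eliminate 3.
Only (2, r1) remains, with payoff -6.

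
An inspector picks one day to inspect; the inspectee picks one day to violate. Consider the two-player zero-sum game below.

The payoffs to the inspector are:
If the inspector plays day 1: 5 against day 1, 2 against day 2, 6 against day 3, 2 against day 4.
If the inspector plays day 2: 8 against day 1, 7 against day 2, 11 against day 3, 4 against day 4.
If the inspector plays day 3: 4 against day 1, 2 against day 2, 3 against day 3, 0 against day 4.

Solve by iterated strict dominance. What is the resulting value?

Column day 1 is strictly dominated by day 2 for the inspectee (2<5, 7<8, 2<4); eliminate day 1.
Column day 3 is strictly dominated by day 2 for the inspectee (2<6, 7<11, 2<3); eliminate day 3.
Row day 3 is strictly dominated by row day 2 (7>2, 4>0); eliminate day 3.
Row day 1 is strictly dominated by row day 2 (7>2, 4>2); eliminate day 1.
Column day 2 is strictly dominated by day 4 for the inspectee (4<7); eliminate day 2.
Only (day 2, day 4) remains, with payoff 4.

4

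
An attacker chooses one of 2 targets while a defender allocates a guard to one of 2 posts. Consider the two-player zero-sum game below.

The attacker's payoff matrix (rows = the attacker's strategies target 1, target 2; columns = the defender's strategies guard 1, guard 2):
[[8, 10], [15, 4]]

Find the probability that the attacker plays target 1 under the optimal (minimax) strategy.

11/13

Row minima are 8 and 4, so the attacker's maximin is 8; column maxima are 15 and 10, so the defender's minimax is 10. These differ, so the equilibrium is in mixed strategies.
Let the attacker play target 1 with probability p. The defender is indifferent when 8p + 15(1−p) = 10p + 4(1−p), giving p = 11/13.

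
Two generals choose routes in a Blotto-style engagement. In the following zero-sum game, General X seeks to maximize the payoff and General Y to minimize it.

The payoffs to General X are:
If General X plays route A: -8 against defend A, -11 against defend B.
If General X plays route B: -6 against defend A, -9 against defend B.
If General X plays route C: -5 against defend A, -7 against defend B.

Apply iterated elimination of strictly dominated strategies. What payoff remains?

-7

Row route B is strictly dominated by row route C (-5>-6, -7>-9); eliminate route B.
Column defend A is strictly dominated by defend B for General Y (-11<-8, -7<-5); eliminate defend A.
Row route A is strictly dominated by row route C (-7>-11); eliminate route A.
Only (route C, defend B) remains, with payoff -7.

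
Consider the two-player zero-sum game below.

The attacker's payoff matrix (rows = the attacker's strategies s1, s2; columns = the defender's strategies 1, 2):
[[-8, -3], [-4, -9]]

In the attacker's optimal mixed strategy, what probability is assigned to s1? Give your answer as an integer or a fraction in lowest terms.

Row minima are -8 and -9, so the attacker's maximin is -8; column maxima are -4 and -3, so the defender's minimax is -4. These differ, so the equilibrium is in mixed strategies.
Let the attacker play s1 with probability p. The defender is indifferent when −8p − 4(1−p) = −3p − 9(1−p), giving p = 1/2.

1/2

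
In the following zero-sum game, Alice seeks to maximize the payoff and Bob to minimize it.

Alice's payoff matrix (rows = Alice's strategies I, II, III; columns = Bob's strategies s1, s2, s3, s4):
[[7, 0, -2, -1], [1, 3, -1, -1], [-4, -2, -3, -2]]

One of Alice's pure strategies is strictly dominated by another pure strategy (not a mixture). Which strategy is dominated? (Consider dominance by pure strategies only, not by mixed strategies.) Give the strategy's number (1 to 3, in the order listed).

3

Compare III with I: 7 > -4, 0 > -2, -2 > -3, -1 > -2.
So I strictly dominates III for Alice; III is strictly dominated.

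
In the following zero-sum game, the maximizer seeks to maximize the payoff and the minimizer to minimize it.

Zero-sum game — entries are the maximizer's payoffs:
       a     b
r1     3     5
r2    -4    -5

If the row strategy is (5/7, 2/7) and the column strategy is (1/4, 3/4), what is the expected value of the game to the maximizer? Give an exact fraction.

Against (1/4, 3/4), each row's expected payoff is r1: 9/2; r2: -19/4.
Taking the (5/7, 2/7)-weighted average: (5/7)·(9/2) + (2/7)·(-19/4) = 13/7.

13/7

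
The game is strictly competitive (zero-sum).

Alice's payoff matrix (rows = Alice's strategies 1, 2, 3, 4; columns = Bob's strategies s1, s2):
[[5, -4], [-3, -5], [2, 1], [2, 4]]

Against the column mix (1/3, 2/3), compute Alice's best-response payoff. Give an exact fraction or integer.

10/3

1: (5)·(1/3) + (-4)·(2/3) = -1.
2: (-3)·(1/3) + (-5)·(2/3) = -13/3.
3: (2)·(1/3) + (1)·(2/3) = 4/3.
4: (2)·(1/3) + (4)·(2/3) = 10/3.
The best pure response is 4 with expected payoff 10/3.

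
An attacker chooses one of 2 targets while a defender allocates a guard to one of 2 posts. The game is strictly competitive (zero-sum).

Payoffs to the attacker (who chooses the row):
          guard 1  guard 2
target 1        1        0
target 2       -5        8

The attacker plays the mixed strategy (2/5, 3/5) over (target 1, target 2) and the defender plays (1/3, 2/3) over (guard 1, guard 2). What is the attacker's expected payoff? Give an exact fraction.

7/3

Against (1/3, 2/3), each row's expected payoff is target 1: 1/3; target 2: 11/3.
Taking the (2/5, 3/5)-weighted average: (2/5)·(1/3) + (3/5)·(11/3) = 7/3.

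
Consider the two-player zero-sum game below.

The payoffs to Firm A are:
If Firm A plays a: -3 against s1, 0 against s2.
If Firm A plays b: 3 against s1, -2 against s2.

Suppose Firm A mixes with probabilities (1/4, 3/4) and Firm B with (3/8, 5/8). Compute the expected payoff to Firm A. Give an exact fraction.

-3/8

Against (3/8, 5/8), each row's expected payoff is a: -9/8; b: -1/8.
Taking the (1/4, 3/4)-weighted average: (1/4)·(-9/8) + (3/4)·(-1/8) = -3/8.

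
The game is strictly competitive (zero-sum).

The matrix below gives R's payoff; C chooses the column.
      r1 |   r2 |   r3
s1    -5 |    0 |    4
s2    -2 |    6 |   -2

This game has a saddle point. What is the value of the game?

Row minima: -5, -2 → R's maximin is -2.
Column maxima: -2, 6, 4 → C's minimax is -2.
They coincide at (s2, r1), so the value is -2.

-2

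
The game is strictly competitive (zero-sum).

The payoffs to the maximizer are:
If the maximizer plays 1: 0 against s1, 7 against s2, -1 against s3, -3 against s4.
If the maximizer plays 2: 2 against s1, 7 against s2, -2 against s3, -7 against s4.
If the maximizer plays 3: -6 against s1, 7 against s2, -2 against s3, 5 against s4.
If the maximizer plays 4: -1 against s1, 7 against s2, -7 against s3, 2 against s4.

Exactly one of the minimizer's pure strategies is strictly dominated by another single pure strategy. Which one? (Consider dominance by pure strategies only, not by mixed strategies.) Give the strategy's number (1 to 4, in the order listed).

2

The minimizer prefers columns that give the maximizer less. Compare s2 with s1: 0 < 7, 2 < 7, -6 < 7, -1 < 7.
So s1 strictly dominates s2 for the minimizer; s2 is strictly dominated.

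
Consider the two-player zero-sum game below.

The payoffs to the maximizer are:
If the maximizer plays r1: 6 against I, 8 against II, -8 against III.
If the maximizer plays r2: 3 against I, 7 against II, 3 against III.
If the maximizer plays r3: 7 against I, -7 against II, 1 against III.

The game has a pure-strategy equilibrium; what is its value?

3

Row minima: -8, 3, -7 → the maximizer's maximin is 3.
Column maxima: 7, 8, 3 → the minimizer's minimax is 3.
They coincide at (r2, III), so the value is 3.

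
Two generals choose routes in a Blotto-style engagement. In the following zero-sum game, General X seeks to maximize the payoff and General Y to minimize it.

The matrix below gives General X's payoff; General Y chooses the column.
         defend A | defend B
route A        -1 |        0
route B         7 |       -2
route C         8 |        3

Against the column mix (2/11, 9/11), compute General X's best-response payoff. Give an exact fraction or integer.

route A: (-1)·(2/11) + (0)·(9/11) = -2/11.
route B: (7)·(2/11) + (-2)·(9/11) = -4/11.
route C: (8)·(2/11) + (3)·(9/11) = 43/11.
The best pure response is route C with expected payoff 43/11.

43/11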